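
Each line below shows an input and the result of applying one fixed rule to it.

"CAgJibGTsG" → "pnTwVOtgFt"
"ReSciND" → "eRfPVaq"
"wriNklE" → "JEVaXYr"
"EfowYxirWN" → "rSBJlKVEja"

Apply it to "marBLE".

What's happening: flip the case of every letter, then shift every letter 13 places forward in the alphabet (wrapping around) — i.e. ROT13.
Applying both steps to "marBLE": "MARble", then "ZNEoyr".
(Check on "EfowYxirWN": → "eFOWyXIRwn" → "rSBJlKVEja" ✓)

ZNEoyr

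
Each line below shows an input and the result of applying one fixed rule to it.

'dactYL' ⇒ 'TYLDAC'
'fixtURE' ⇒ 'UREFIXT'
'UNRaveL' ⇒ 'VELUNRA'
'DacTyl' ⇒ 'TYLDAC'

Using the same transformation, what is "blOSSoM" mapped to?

Looking at the pairs, the operation is to move the last 3 characters to the front (rotate right by 3), then convert every letter to uppercase.
For "blOSSoM", step one produces "SoMblOS"; step two turns that into "SOMBLOS".

SOMBLOS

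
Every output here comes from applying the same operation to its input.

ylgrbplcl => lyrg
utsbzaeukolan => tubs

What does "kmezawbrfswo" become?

Each output is the input with this applied: swap each adjacent pair of characters (1↔2, 3↔4, ...), then keep only the first 4 characters.
Applying both steps to "kmezawbrfswo": "mkzewarbsfow", then "mkze".
(Check on "ylgrbplcl": → "lyrgpbcll" → "lyrg" ✓)

mkze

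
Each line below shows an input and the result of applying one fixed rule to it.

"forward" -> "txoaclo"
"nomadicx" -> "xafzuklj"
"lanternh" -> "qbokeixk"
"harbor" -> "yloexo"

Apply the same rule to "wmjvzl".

switjg

The pattern: shift every letter 3 places backward in the alphabet (wrapping around), then move the first 3 characters to the end (rotate left by 3).
For "wmjvzl", step one produces "tjgswi"; step two turns that into "switjg".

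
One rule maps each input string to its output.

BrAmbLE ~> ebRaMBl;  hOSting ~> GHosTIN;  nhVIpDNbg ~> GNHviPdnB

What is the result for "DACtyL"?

Looking at the pairs, the operation is to move the last character to the front, then flip the case of every letter.
"DACtyL" → "LDACty" → "ldacTY".

ldacTY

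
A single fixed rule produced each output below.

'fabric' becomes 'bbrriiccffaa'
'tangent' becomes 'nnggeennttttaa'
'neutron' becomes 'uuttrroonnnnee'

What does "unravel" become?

What's happening: move the first 2 characters to the end (rotate left by 2), then double every character.
"unravel" → "ravelun" → "rraavveelluunn".

rraavveelluunn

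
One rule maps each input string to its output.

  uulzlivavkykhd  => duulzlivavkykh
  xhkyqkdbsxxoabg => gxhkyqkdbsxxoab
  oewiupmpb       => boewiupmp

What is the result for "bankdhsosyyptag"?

In each case the input is transformed by: move the last character to the front.
Applying that to "bankdhsosyyptag" gives "gbankdhsosyypta".

gbankdhsosyypta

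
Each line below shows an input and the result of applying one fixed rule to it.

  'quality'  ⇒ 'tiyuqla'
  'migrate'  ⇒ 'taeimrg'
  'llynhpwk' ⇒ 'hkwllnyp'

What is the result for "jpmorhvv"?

rvvpjomh

The transformation: swap each adjacent pair of characters (1↔2, 3↔4, ...), then move the last 3 characters to the front (rotate right by 3).
So "jpmorhvv" becomes "rvvpjomh".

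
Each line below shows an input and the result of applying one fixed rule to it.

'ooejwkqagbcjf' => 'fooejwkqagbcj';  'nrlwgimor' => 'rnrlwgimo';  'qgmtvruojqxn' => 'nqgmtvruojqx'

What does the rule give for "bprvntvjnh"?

Looking at the pairs, the operation is to move the last character to the front.
So "bprvntvjnh" becomes "hbprvntvjn".

hbprvntvjn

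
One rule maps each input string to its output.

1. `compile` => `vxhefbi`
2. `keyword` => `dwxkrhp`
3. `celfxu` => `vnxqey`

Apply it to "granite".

The rule is to shift every letter 7 places backward in the alphabet (wrapping around), then take characters alternately from the front and the back (1st, last, 2nd, 2nd-last, ...).
"granite" → "zktgbmx" → "zxkmtbg".
(Check on "compile": → "vhfibex" → "vxhefbi" ✓)

zxkmtbg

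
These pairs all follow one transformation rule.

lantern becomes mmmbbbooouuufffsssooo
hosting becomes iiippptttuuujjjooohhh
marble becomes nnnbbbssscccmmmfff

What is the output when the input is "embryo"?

fffnnncccssszzzppp

In each case the input is transformed by: shift every letter 1 place forward in the alphabet (wrapping around), then repeat every character 3 times.
Working it through for "embryo": intermediate "fncszp", final "fffnnncccssszzzppp".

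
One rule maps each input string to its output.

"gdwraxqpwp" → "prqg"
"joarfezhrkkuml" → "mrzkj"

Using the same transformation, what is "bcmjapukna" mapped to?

ajub

Each output is the input with this applied: keep one character in every 3, starting at position 1 (positions 1st, 4th, 7th, ...), then swap the first and last characters.
Applying that to "bcmjapukna" gives "ajub".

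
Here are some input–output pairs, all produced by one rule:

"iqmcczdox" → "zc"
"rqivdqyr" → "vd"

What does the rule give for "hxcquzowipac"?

The rule is to take characters alternately from the front and the back (1st, last, 2nd, 2nd-last, ...), then keep only the last 2 characters.
Starting from "hxcquzowipac": after the first operation, "hcxacpqiuwzo"; after the second, "zo".

zo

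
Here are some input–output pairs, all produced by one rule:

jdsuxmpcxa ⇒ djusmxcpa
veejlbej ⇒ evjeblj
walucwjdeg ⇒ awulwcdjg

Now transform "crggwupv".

rcgguwv

The rule is to swap each adjacent pair of characters (1↔2, 3↔4, ...), then delete the last character.
For "crggwupv", step one produces "rcgguwvp"; step two turns that into "rcgguwv".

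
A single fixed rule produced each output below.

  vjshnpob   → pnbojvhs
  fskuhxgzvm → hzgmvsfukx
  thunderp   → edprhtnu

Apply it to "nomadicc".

idcconam

What's happening: swap each adjacent pair of characters (1↔2, 3↔4, ...), then swap the front and back halves of the string.
Starting from "nomadicc": after the first operation, "onamidcc"; after the second, "idcconam".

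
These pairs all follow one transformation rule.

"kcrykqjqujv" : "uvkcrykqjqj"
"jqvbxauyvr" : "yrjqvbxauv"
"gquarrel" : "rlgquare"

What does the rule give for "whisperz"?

The transformation: move the last 2 characters to the front (rotate right by 2), then swap the first and last characters.
On "whisperz": the first step gives "rzwhispe", and the second then gives "ezwhispr".

ezwhispr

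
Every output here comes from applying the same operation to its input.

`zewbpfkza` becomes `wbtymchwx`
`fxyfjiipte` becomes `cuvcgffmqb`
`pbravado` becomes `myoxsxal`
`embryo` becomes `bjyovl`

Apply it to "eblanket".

Looking at the pairs, the operation is to shift every letter 3 places backward in the alphabet (wrapping around).
"eblanket" → "byixkhbq".

byixkhbq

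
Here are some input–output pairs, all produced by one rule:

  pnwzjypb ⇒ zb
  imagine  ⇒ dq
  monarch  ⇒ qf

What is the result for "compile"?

po

The transformation: shift every letter 3 places forward in the alphabet (wrapping around), then keep one character in every 3, starting at position 3 (positions 3rd, 6th, 9th, ...).
On "compile" that produces "po".
(Check on "monarch": → "prqdufk" → "qf" ✓)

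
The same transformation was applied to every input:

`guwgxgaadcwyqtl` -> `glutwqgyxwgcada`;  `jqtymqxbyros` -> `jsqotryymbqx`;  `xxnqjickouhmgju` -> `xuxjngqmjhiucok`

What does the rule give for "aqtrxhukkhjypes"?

The rule is to take characters alternately from the front and the back (1st, last, 2nd, 2nd-last, ...).
On "aqtrxhukkhjypes" that produces "asqetpryxjhhukk".

asqetpryxjhhukk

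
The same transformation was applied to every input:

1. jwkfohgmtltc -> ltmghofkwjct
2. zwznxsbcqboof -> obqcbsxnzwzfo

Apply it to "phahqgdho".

dgqhahpoh

The rule is to move the last 2 characters to the front (rotate right by 2), then reverse the string.
Starting from "phahqgdho": after the first operation, "hophahqgd"; after the second, "dgqhahpoh".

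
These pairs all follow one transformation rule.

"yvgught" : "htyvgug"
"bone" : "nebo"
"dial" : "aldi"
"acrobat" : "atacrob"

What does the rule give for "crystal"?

alcryst

What's happening: move the last 2 characters to the front (rotate right by 2).
For "crystal" the result is "alcryst".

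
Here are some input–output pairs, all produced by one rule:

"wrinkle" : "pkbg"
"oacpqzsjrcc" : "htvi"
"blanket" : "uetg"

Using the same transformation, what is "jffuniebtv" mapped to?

In each case the input is transformed by: shift every letter 7 places backward in the alphabet (wrapping around), then keep only the first 4 characters.
On "jffuniebtv": the first step gives "cyyngbxumo", and the second then gives "cyyn".

cyyn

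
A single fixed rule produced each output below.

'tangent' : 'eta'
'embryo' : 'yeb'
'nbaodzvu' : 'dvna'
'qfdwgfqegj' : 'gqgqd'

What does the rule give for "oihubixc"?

The pattern: move the first 3 characters to the end (rotate left by 3), then keep every other character starting from the second (positions 2nd, 4th, 6th, ...).
Starting from "oihubixc": after the first operation, "ubixcoih"; after the second, "bxoh".
(Check on "nbaodzvu": → "odzvunba" → "dvna" ✓)

bxoh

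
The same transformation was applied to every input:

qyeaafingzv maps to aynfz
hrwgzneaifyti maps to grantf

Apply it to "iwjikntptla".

iwpnl

What's happening: keep every other character starting from the second (positions 2nd, 4th, 6th, ...), then swap each adjacent pair of characters (1↔2, 3↔4, ...).
On "iwjikntptla": the first step gives "winpl", and the second then gives "iwpnl".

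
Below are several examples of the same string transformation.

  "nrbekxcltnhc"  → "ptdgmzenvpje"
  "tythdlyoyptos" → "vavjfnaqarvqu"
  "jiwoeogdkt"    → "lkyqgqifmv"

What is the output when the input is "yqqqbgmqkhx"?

asssdiosmjz

The rule is to shift every letter 2 places forward in the alphabet (wrapping around).
For "yqqqbgmqkhx" the result is "asssdiosmjz".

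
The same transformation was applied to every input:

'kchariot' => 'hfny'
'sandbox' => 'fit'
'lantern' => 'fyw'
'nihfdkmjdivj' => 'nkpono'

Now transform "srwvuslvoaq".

The rule is to shift every letter 5 places forward in the alphabet (wrapping around), then keep every other character starting from the second (positions 2nd, 4th, 6th, ...).
For "srwvuslvoaq" the result is "waxaf".

waxaf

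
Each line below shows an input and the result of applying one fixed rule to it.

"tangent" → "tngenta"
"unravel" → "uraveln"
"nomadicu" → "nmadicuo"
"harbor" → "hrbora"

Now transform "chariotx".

cariotxh

The pattern: move the first character to the end, then swap the first and last characters.
Starting from "chariotx": after the first operation, "hariotxc"; after the second, "cariotxh".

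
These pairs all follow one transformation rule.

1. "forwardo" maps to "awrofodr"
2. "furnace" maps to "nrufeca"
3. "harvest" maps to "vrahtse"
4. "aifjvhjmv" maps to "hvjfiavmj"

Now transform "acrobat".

Looking at the pairs, the operation is to move the last 3 characters to the front (rotate right by 3), then reverse the string.
Working it through for "acrobat": intermediate "batacro", final "orcatab".
(Check on "forwardo": → "rdoforwa" → "awrofodr" ✓)

orcatab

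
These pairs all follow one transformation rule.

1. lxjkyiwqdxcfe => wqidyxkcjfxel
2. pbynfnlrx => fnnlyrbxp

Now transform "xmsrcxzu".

crxszmux

What's happening: take characters alternately from the front and the back (1st, last, 2nd, 2nd-last, ...), then reverse the string.
Working it through for "xmsrcxzu": intermediate "xumzsxrc", final "crxszmux".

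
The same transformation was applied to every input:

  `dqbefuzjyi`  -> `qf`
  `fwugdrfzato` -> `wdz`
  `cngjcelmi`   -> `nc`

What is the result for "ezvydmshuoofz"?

zdh

The transformation: keep one character in every 3, starting at position 2 (positions 2nd, 5th, 8th, ...), then delete the last character.
Working it through for "ezvydmshuoofz": intermediate "zdho", final "zdh".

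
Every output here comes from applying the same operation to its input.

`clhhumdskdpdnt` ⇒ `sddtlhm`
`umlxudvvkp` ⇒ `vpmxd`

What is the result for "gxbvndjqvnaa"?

The rule is to keep every other character starting from the second (positions 2nd, 4th, 6th, ...), then move the first 3 characters to the end (rotate left by 3).
Starting from "gxbvndjqvnaa": after the first operation, "xvdqna"; after the second, "qnaxvd".
(Check on "clhhumdskdpdnt": → "lhmsddt" → "sddtlhm" ✓)

qnaxvd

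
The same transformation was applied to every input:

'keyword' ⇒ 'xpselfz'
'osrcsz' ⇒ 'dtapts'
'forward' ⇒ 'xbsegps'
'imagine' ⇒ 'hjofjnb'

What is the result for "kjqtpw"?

uqxlkr

Each output is the input with this applied: shift every letter 1 place forward in the alphabet (wrapping around), then move the first 3 characters to the end (rotate left by 3).
For "kjqtpw", step one produces "lkruqx"; step two turns that into "uqxlkr".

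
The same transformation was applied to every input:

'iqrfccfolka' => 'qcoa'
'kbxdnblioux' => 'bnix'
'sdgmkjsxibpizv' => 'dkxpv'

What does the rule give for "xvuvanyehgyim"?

vaey

What's happening: keep one character in every 3, starting at position 2 (positions 2nd, 5th, 8th, ...).
So "xvuvanyehgyim" becomes "vaey".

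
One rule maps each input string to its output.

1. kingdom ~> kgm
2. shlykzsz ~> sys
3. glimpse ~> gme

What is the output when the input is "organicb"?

oac

Rule — keep one character in every 3, starting at position 1 (positions 1st, 4th, 7th, ...).
"organicb" → "oac".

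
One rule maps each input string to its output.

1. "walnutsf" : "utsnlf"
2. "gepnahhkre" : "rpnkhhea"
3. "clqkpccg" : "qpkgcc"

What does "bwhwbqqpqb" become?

Looking at the pairs, the operation is to delete the first 2 characters, then sort the characters into reverse alphabetical order.
"bwhwbqqpqb" → "hwbqqpqb" → "wqqqphbb".

wqqqphbb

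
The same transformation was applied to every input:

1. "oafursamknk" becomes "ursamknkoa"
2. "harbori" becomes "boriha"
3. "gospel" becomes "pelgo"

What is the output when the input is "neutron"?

The transformation: move the first 2 characters to the end (rotate left by 2), then delete the first character.
On "neutron" that produces "tronne".
(Check on "gospel": → "spelgo" → "pelgo" ✓)

tronne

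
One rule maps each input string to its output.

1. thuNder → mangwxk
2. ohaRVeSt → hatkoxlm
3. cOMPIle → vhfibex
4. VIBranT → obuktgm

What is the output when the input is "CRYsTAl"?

vkrlmte

Looking at the pairs, the operation is to shift every letter 7 places backward in the alphabet (wrapping around), then convert every letter to lowercase.
On "CRYsTAl": the first step gives "VKRlMTe", and the second then gives "vkrlmte".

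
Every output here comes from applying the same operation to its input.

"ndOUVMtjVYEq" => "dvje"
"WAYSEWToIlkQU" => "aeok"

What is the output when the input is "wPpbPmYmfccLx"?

ppmc

Each output is the input with this applied: keep one character in every 3, starting at position 2 (positions 2nd, 5th, 8th, ...), then convert every letter to lowercase.
Working it through for "wPpbPmYmfccLx": intermediate "PPmc", final "ppmc".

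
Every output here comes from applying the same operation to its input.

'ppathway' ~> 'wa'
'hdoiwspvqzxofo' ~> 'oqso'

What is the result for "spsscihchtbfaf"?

fhis

The transformation: reverse the string, then keep one character in every 3, starting at position 3 (positions 3rd, 6th, 9th, ...).
On "spsscihchtbfaf": the first step gives "fafbthchicssps", and the second then gives "fhis".
(Check on "ppathway": → "yawhtapp" → "wa" ✓)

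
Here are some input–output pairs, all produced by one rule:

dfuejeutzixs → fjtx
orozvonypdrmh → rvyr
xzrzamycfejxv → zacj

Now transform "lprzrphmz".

prm

Each output is the input with this applied: keep one character in every 3, starting at position 2 (positions 2nd, 5th, 8th, ...).
On "lprzrphmz" that produces "prm".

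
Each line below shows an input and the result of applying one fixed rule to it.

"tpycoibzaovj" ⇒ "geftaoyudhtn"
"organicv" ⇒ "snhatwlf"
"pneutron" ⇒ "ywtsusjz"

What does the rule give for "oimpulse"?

zqxjtnru

In each case the input is transformed by: swap the front and back halves of the string, then shift every letter 5 places forward in the alphabet (wrapping around).
On "oimpulse": the first step gives "ulseoimp", and the second then gives "zqxjtnru".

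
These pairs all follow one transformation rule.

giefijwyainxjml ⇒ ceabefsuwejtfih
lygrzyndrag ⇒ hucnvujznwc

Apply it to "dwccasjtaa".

zsyywofpww

The pattern: shift every letter 4 places backward in the alphabet (wrapping around).
For "dwccasjtaa" the result is "zsyywofpww".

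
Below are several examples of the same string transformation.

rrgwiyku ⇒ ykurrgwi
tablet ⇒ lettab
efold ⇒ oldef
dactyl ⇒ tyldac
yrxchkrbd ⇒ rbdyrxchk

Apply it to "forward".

ardforw

In each case the input is transformed by: move the last 3 characters to the front (rotate right by 3).
On "forward" that produces "ardforw".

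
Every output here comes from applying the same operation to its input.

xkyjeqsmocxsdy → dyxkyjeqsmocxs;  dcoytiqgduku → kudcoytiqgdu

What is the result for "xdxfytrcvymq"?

mqxdxfytrcvy

The rule is to move the last 2 characters to the front (rotate right by 2).
Applying that to "xdxfytrcvymq" gives "mqxdxfytrcvy".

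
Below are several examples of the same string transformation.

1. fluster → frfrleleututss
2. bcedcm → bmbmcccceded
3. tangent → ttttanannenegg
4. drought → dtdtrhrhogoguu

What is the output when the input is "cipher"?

The transformation: double every character, then take characters alternately from the front and the back (1st, last, 2nd, 2nd-last, ...).
For "cipher", step one produces "cciipphheerr"; step two turns that into "crcrieiephph".

crcrieiephph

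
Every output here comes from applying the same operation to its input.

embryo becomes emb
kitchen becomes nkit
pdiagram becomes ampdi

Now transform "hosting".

ghos

In each case the input is transformed by: move the first 3 characters to the end (rotate left by 3), then delete the first 3 characters.
For "hosting", step one produces "tinghos"; step two turns that into "ghos".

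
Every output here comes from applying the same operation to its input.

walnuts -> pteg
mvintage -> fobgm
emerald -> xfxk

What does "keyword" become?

The rule is to shift every letter 7 places backward in the alphabet (wrapping around), then delete the last 3 characters.
For "keyword", step one produces "dxrphkw"; step two turns that into "dxrp".
(Check on "walnuts": → "ptegnml" → "pteg" ✓)

dxrp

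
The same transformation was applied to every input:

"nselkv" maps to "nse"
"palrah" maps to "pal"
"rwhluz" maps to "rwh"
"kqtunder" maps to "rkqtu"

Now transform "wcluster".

The transformation: swap the front and back halves of the string, then delete the first 3 characters.
Starting from "wcluster": after the first operation, "sterwclu"; after the second, "rwclu".
(Check on "rwhluz": → "luzrwh" → "rwh" ✓)

rwclu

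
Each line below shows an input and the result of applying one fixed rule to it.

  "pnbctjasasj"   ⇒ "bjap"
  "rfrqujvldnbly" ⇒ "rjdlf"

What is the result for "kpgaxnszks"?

gnkp

The pattern: move the first 2 characters to the end (rotate left by 2), then keep one character in every 3, starting at position 1 (positions 1st, 4th, 7th, ...).
On "kpgaxnszks": the first step gives "gaxnszkskp", and the second then gives "gnkp".
(Check on "rfrqujvldnbly": → "rqujvldnblyrf" → "rjdlf" ✓)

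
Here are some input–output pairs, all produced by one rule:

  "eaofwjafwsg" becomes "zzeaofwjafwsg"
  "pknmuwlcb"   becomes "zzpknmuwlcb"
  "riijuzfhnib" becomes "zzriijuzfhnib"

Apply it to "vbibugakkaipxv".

zzvbibugakkaipxv

Looking at the pairs, the operation is to prepend "zz".
"vbibugakkaipxv" → "zzvbibugakkaipxv".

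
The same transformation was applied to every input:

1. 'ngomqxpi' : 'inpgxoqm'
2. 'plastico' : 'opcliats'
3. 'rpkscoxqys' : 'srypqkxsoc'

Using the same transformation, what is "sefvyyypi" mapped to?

ispeyfyvy

In each case the input is transformed by: take characters alternately from the front and the back (1st, last, 2nd, 2nd-last, ...), then swap each adjacent pair of characters (1↔2, 3↔4, ...).
For "sefvyyypi" the result is "ispeyfyvy".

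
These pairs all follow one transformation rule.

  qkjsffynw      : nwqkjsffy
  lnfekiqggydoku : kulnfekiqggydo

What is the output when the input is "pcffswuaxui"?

uipcffswuax

The pattern: move the last 2 characters to the front (rotate right by 2).
So "pcffswuaxui" becomes "uipcffswuax".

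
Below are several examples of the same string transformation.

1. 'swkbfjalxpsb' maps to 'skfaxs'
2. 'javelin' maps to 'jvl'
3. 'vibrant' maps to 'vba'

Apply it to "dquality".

dult

The pattern: move the last character to the front, then keep every other character starting from the second (positions 2nd, 4th, 6th, ...).
On "dquality": the first step gives "ydqualit", and the second then gives "dult".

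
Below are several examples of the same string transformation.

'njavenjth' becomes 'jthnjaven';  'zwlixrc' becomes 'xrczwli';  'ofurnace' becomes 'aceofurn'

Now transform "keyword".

The transformation: move the last 3 characters to the front (rotate right by 3).
Doing the same to "keyword": "ordkeyw".

ordkeyw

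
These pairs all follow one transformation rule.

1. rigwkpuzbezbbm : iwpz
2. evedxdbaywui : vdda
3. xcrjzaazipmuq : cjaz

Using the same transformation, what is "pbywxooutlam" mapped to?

bwou

The rule is to keep every other character starting from the second (positions 2nd, 4th, 6th, ...), then keep only the first 4 characters.
Applying both steps to "pbywxooutlam": "bwoulm", then "bwou".
(Check on "xcrjzaazipmuq": → "cjazpu" → "cjaz" ✓)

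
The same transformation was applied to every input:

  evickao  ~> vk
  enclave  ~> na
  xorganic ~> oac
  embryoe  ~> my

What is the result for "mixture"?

iu

The rule is to keep one character in every 3, starting at position 2 (positions 2nd, 5th, 8th, ...).
Applying that to "mixture" gives "iu".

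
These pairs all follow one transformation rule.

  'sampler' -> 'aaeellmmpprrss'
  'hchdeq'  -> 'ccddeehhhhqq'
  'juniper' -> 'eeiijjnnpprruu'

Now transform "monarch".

Rule — sort the characters into alphabetical order, then double every character.
On "monarch": the first step gives "achmnor", and the second then gives "aacchhmmnnoorr".

aacchhmmnnoorr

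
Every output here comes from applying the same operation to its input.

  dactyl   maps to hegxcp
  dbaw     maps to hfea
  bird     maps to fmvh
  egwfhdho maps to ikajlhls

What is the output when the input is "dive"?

In each case the input is transformed by: shift every letter 4 places forward in the alphabet (wrapping around).
For "dive" the result is "hmzi".

hmzi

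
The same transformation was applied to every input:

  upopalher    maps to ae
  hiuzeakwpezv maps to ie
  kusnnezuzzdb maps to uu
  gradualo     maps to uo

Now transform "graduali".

ui

The rule is to keep one character in every 3, starting at position 2 (positions 2nd, 5th, 8th, ...), then keep only the vowels.
Starting from "graduali": after the first operation, "rui"; after the second, "ui".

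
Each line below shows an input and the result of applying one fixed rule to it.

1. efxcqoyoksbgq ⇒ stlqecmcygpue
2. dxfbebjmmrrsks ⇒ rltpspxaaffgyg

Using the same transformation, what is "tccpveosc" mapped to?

hqqdjscgq

What's happening: shift every letter 12 places backward in the alphabet (wrapping around).
For "tccpveosc" the result is "hqqdjscgq".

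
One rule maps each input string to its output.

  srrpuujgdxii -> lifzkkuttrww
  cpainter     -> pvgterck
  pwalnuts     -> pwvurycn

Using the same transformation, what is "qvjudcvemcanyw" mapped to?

The transformation: shift every letter 2 places forward in the alphabet (wrapping around), then swap the front and back halves of the string.
Starting from "qvjudcvemcanyw": after the first operation, "sxlwfexgoecpay"; after the second, "goecpaysxlwfex".

goecpaysxlwfex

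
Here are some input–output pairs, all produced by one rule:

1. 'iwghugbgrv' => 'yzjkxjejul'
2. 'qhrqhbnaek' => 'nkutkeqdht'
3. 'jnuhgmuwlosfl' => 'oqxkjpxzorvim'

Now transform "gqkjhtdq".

The rule is to shift every letter 3 places forward in the alphabet (wrapping around), then swap the first and last characters.
"gqkjhtdq" → "jtnmkwgt" → "ttnmkwgj".
(Check on "qhrqhbnaek": → "tkutkeqdhn" → "nkutkeqdht" ✓)

ttnmkwgj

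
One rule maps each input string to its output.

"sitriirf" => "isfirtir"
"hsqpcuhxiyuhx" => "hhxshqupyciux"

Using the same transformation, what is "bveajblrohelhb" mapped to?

rbbvhelaejhbol

Rule — take characters alternately from the front and the back (1st, last, 2nd, 2nd-last, ...), then move the last character to the front.
On "bveajblrohelhb": the first step gives "bbvhelaejhbolr", and the second then gives "rbbvhelaejhbol".
(Check on "sitriirf": → "sfirtiri" → "isfirtir" ✓)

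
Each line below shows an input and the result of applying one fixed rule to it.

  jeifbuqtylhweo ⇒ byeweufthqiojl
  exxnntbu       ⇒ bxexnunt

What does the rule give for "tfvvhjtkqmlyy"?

The transformation: sort the characters into alphabetical order, then take characters alternately from the front and the back (1st, last, 2nd, 2nd-last, ...).
Starting from "tfvvhjtkqmlyy": after the first operation, "fhjklmqttvvyy"; after the second, "fyhyjvkvltmtq".

fyhyjvkvltmtq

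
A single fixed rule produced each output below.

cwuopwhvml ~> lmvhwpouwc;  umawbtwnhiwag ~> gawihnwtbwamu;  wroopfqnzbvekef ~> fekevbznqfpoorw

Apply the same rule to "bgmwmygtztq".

qtztgymwmgb

The pattern: reverse the string.
For "bgmwmygtztq" the result is "qtztgymwmgb".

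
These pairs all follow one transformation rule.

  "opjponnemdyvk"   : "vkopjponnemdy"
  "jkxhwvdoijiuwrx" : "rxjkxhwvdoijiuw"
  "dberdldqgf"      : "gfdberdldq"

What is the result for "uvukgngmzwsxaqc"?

qcuvukgngmzwsxa

What's happening: move the last 2 characters to the front (rotate right by 2).
"uvukgngmzwsxaqc" → "qcuvukgngmzwsxa".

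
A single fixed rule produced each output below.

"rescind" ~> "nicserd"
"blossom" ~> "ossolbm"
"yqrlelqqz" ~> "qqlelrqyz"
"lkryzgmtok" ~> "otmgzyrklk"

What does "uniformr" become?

The rule is to move the last character to the front, then reverse the string.
On "uniformr": the first step gives "runiform", and the second then gives "mrofinur".

mrofinur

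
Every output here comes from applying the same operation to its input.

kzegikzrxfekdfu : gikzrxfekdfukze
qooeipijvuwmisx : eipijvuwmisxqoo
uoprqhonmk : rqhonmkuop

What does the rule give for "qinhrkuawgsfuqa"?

hrkuawgsfuqaqin

In each case the input is transformed by: move the first 3 characters to the end (rotate left by 3).
Doing the same to "qinhrkuawgsfuqa": "hrkuawgsfuqaqin".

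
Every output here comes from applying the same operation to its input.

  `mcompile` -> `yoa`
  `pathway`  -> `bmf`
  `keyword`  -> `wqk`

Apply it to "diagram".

Rule — shift every letter 12 places forward in the alphabet (wrapping around), then keep only the first 3 characters.
Starting from "diagram": after the first operation, "pumsdmy"; after the second, "pum".

pum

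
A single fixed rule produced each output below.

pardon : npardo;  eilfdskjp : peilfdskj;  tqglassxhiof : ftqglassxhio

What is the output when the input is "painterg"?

The transformation: move the last character to the front.
On "painterg" that produces "gpainter".

gpainter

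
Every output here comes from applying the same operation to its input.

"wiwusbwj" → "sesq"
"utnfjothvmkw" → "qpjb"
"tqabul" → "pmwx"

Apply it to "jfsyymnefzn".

What's happening: shift every letter 4 places backward in the alphabet (wrapping around), then keep only the first 4 characters.
Applying that to "jfsyymnefzn" gives "fbou".

fbou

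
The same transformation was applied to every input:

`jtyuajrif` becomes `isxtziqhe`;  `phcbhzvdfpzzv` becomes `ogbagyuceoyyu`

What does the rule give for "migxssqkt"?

lhfwrrpjs

What's happening: shift every letter 1 place backward in the alphabet (wrapping around).
Doing the same to "migxssqkt": "lhfwrrpjs".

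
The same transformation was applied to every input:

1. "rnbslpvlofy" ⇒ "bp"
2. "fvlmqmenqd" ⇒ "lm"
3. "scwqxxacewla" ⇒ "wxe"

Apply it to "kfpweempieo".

pe

The rule is to keep one character in every 3, starting at position 3 (positions 3rd, 6th, 9th, ...), then delete the last character.
Working it through for "kfpweempieo": intermediate "pei", final "pe".
(Check on "scwqxxacewla": → "wxea" → "wxe" ✓)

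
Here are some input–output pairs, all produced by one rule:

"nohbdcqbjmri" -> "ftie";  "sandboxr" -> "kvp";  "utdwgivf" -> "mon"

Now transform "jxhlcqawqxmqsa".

Rule — keep one character in every 3, starting at position 1 (positions 1st, 4th, 7th, ...), then shift every letter 8 places backward in the alphabet (wrapping around).
Starting from "jxhlcqawqxmqsa": after the first operation, "jlaxs"; after the second, "bdspk".

bdspk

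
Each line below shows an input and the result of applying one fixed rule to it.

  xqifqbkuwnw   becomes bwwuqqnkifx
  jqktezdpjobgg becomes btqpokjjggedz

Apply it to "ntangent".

atnnnget

The rule is to sort the characters into reverse alphabetical order, then swap the first and last characters.
Working it through for "ntangent": intermediate "ttnnngea", final "atnnnget".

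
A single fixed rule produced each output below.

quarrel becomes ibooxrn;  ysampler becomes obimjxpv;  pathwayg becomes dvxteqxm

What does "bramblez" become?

The rule is to shift every letter 3 places backward in the alphabet (wrapping around), then reverse the string.
Doing the same to "bramblez": "wbiyjxoy".
(Check on "pathwayg": → "mxqetxvd" → "dvxteqxm" ✓)

wbiyjxoy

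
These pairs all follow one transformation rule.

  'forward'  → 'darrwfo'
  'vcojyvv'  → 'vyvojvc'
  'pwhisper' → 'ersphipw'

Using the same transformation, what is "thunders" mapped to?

Looking at the pairs, the operation is to swap each adjacent pair of characters (1↔2, 3↔4, ...), then reverse the string.
"thunders" → "htnuedsr" → "rsdeunth".

rsdeunth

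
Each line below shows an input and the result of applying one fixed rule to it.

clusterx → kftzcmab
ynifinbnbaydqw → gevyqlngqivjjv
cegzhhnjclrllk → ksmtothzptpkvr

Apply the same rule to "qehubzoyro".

What's happening: take characters alternately from the front and the back (1st, last, 2nd, 2nd-last, ...), then shift every letter 8 places forward in the alphabet (wrapping around).
Working it through for "qehubzoyro": intermediate "qoerhyuobz", final "ywmzpgcwjh".

ywmzpgcwjh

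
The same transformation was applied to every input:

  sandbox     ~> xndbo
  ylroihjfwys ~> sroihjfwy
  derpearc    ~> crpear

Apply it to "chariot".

What's happening: delete the first 2 characters, then move the last character to the front.
On "chariot" that produces "tario".

tario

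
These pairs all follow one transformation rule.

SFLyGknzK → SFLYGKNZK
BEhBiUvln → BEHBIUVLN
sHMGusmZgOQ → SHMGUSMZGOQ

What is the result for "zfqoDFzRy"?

ZFQODFZRY

In each case the input is transformed by: convert every letter to uppercase.
Doing the same to "zfqoDFzRy": "ZFQODFZRY".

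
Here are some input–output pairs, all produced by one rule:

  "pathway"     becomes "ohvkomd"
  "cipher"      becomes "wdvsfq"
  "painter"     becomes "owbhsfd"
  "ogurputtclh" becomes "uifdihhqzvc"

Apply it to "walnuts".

What's happening: move the first character to the end, then shift every letter 12 places backward in the alphabet (wrapping around).
On "walnuts": the first step gives "alnutsw", and the second then gives "ozbihgk".
(Check on "ogurputtclh": → "gurputtclho" → "uifdihhqzvc" ✓)

ozbihgk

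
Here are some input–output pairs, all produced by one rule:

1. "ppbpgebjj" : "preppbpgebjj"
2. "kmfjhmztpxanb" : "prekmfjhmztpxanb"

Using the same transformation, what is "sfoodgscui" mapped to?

presfoodgscui

Looking at the pairs, the operation is to prepend "pre".
So "sfoodgscui" becomes "presfoodgscui".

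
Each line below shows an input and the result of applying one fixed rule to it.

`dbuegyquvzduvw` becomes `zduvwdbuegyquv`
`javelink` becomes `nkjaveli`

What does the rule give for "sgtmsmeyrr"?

yrrsgtmsme

Each output is the input with this applied: swap the front and back halves of the string, then move the first 2 characters to the end (rotate left by 2).
"sgtmsmeyrr" → "meyrrsgtms" → "yrrsgtmsme".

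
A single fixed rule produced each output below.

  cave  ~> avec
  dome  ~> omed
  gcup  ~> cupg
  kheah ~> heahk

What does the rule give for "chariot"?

Each output is the input with this applied: move the first character to the end.
Doing the same to "chariot": "hariotc".

hariotc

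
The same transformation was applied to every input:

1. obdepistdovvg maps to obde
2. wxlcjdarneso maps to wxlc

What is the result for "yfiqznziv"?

The rule is to keep only the first 4 characters.
For "yfiqznziv" the result is "yfiq".

yfiq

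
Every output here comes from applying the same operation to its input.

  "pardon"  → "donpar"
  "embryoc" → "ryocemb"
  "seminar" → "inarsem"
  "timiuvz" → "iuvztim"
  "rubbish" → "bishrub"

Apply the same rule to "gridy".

The transformation: move the first 3 characters to the end (rotate left by 3).
"gridy" → "dygri".

dygri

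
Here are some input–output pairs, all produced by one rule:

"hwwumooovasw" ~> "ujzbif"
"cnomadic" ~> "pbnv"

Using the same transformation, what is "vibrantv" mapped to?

iong

Each output is the input with this applied: shift every letter 13 places forward in the alphabet (wrapping around) — i.e. ROT13, then keep every other character starting from the first (positions 1st, 3rd, 5th, ...).
Applying that to "vibrantv" gives "iong".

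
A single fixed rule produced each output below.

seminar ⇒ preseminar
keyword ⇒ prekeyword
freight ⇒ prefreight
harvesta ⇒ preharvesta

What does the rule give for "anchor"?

preanchor

Each output is the input with this applied: prepend "pre".
On "anchor" that produces "preanchor".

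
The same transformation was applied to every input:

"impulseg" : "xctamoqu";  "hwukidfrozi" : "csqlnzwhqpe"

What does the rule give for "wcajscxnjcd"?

irakfvrklek

The rule is to move the first 2 characters to the end (rotate left by 2), then shift every letter 8 places forward in the alphabet (wrapping around).
"wcajscxnjcd" → "irakfvrklek".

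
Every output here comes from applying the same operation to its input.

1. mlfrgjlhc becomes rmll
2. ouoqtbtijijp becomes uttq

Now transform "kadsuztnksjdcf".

zuts

The pattern: sort the characters into reverse alphabetical order, then keep only the first 4 characters.
Doing the same to "kadsuztnksjdcf": "zuts".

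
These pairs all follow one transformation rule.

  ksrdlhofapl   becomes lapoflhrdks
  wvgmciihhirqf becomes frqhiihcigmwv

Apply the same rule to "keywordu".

In each case the input is transformed by: swap each adjacent pair of characters (1↔2, 3↔4, ...), then reverse the string.
On "keywordu": the first step gives "ekwyroud", and the second then gives "duorywke".

duorywke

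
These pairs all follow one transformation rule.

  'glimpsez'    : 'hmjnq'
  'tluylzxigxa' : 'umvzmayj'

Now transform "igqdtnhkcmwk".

The rule is to delete the last 3 characters, then shift every letter 1 place forward in the alphabet (wrapping around).
For "igqdtnhkcmwk", step one produces "igqdtnhkc"; step two turns that into "jhreuoild".

jhreuoild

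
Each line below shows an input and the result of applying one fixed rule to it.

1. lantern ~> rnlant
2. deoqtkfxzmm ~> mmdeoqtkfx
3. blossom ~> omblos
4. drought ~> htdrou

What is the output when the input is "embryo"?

The transformation: move the last 3 characters to the front (rotate right by 3), then delete the first character.
For "embryo", step one produces "ryoemb"; step two turns that into "yoemb".

yoemb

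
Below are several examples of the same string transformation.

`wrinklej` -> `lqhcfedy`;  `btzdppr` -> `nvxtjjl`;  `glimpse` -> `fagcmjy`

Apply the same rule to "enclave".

The pattern: shift every letter 6 places backward in the alphabet (wrapping around), then swap each adjacent pair of characters (1↔2, 3↔4, ...).
On "enclave": the first step gives "yhwfupy", and the second then gives "hyfwpuy".

hyfwpuy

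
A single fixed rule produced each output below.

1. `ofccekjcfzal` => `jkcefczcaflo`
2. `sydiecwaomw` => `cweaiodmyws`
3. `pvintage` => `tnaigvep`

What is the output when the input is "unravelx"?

The transformation: take characters alternately from the front and the back (1st, last, 2nd, 2nd-last, ...), then reverse the string.
"unravelx" → "uxnlreav" → "vaerlnxu".

vaerlnxu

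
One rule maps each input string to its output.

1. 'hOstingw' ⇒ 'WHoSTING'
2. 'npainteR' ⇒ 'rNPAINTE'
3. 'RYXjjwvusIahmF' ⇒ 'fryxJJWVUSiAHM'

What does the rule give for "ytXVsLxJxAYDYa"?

AYTxvSlXjXaydy

The pattern: move the last character to the front, then flip the case of every letter.
Applying that to "ytXVsLxJxAYDYa" gives "AYTxvSlXjXaydy".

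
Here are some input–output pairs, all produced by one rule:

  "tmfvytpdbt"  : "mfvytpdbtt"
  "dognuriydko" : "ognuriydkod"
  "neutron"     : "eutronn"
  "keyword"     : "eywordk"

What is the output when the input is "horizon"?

The rule is to move the first character to the end.
On "horizon" that produces "orizonh".

orizonh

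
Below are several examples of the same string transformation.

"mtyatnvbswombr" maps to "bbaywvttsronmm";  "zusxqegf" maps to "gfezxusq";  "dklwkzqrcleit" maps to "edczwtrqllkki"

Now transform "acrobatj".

Rule — sort the characters into reverse alphabetical order, then move the last 3 characters to the front (rotate right by 3).
Starting from "acrobatj": after the first operation, "trojcbaa"; after the second, "baatrojc".

baatrojc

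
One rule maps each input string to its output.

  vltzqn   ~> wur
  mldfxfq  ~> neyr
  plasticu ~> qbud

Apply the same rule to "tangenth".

What's happening: keep every other character starting from the first (positions 1st, 3rd, 5th, ...), then shift every letter 1 place forward in the alphabet (wrapping around).
Working it through for "tangenth": intermediate "tnet", final "uofu".

uofu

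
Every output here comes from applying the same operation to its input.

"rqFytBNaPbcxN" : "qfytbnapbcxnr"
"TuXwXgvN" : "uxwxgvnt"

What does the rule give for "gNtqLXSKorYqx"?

ntqlxskoryqxg

Looking at the pairs, the operation is to move the first character to the end, then convert every letter to lowercase.
On "gNtqLXSKorYqx": the first step gives "NtqLXSKorYqxg", and the second then gives "ntqlxskoryqxg".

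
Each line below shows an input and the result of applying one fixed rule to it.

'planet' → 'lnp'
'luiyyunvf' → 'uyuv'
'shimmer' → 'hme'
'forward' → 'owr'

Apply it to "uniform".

nfr

The transformation: swap the first and last characters, then keep every other character starting from the second (positions 2nd, 4th, 6th, ...).
For "uniform", step one produces "mniforu"; step two turns that into "nfr".
(Check on "planet": → "tlanep" → "lnp" ✓)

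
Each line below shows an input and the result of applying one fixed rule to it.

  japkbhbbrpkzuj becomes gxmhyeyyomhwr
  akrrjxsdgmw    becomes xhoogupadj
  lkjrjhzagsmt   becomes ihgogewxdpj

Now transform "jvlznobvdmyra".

Each output is the input with this applied: delete the last character, then shift every letter 3 places backward in the alphabet (wrapping around).
On "jvlznobvdmyra": the first step gives "jvlznobvdmyr", and the second then gives "gsiwklysajvo".
(Check on "japkbhbbrpkzuj": → "japkbhbbrpkzu" → "gxmhyeyyomhwr" ✓)

gsiwklysajvo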